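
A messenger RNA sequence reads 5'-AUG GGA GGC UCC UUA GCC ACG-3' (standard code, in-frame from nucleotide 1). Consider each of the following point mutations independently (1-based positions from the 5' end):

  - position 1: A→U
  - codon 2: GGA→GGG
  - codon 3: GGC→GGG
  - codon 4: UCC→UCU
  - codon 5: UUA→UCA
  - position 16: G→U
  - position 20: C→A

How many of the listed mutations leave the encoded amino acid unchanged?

3

Codon 1: AUG (Met) → UUG (Leu) — missense.
Codon 2: GGA (Gly) → GGG (Gly) — synonymous.
Codon 3: GGC (Gly) → GGG (Gly) — synonymous.
Codon 4: UCC (Ser) → UCU (Ser) — synonymous.
Codon 5: UUA (Leu) → UCA (Ser) — missense.
Codon 6: GCC (Ala) → UCC (Ser) — missense.
Codon 7: ACG (Thr) → AAG (Lys) — missense.
Synonymous: 3 of 7.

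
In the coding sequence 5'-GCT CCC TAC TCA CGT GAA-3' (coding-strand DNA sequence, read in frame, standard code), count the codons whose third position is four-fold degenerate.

4

Codon 1 GCT (Ala): third position 4-fold.
Codon 2 CCC (Pro): third position 4-fold.
Codon 3 TAC (Tyr): third position 2-fold.
Codon 4 TCA (Ser): third position 4-fold.
Codon 5 CGT (Arg): third position 4-fold.
Codon 6 GAA (Glu): third position 2-fold.
Four-fold degenerate third positions: 4.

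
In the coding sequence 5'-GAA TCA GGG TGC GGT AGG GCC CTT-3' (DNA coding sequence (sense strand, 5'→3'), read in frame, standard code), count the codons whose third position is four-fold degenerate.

5

Codon 1 GAA (Glu): third position 2-fold.
Codon 2 TCA (Ser): third position 4-fold.
Codon 3 GGG (Gly): third position 4-fold.
Codon 4 TGC (Cys): third position 2-fold.
Codon 5 GGT (Gly): third position 4-fold.
Codon 6 AGG (Arg): third position 2-fold.
Codon 7 GCC (Ala): third position 4-fold.
Codon 8 CTT (Leu): third position 4-fold.
Four-fold degenerate third positions: 5.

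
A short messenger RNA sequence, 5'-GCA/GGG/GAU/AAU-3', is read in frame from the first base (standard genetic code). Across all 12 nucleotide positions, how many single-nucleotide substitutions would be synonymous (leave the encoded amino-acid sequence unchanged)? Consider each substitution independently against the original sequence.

8

Codon 1 (GCA, Ala): 3 synonymous substitutions.
Codon 2 (GGG, Gly): 3 synonymous substitutions.
Codon 3 (GAU, Asp): 1 synonymous substitution.
Codon 4 (AAU, Asn): 1 synonymous substitution.
Total: 3 + 3 + 1 + 1 = 8.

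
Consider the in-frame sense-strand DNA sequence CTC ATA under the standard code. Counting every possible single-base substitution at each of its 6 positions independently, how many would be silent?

5

Codon 1 (CTC, Leu): 3 synonymous substitutions.
Codon 2 (ATA, Ile): 2 synonymous substitutions.
Total: 3 + 2 = 5.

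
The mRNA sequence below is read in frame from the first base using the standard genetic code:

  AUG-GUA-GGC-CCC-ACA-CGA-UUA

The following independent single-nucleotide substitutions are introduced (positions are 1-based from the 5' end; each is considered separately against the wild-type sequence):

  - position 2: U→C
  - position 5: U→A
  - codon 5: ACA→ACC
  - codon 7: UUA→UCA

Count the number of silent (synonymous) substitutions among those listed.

Codon 1: AUG (Met) → ACG (Thr) — missense.
Codon 2: GUA (Val) → GAA (Glu) — missense.
Codon 5: ACA (Thr) → ACC (Thr) — synonymous.
Codon 7: UUA (Leu) → UCA (Ser) — missense.
Synonymous: 1 of 4.

1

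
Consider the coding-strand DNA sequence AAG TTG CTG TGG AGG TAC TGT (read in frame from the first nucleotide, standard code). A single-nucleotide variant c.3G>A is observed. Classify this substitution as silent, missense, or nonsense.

Position 3 falls in codon 1: AAG → Lys.
After the substitution the codon is AAA → Lys.
Both encode Lys, so the change is synonymous.

silent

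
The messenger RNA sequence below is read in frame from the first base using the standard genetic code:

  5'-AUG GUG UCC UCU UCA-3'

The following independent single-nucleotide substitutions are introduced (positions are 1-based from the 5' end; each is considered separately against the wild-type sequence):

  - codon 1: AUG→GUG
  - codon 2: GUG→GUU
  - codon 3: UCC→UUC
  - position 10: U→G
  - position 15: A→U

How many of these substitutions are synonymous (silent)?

Codon 1: AUG (Met) → GUG (Val) — missense.
Codon 2: GUG (Val) → GUU (Val) — synonymous.
Codon 3: UCC (Ser) → UUC (Phe) — missense.
Codon 4: UCU (Ser) → GCU (Ala) — missense.
Codon 5: UCA (Ser) → UCU (Ser) — synonymous.
Synonymous: 2 of 5.

2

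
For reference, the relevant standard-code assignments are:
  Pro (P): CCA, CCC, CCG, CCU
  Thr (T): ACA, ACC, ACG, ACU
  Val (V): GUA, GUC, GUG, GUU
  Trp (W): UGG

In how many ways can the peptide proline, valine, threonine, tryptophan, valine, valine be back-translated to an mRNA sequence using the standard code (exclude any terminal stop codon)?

Pro: 4 codons.
Val: 4 codons.
Thr: 4 codons.
Trp: 1 codon.
Val: 4 codons.
Val: 4 codons.
4 × 4 × 4 × 1 × 4 × 4 = 1024.

1024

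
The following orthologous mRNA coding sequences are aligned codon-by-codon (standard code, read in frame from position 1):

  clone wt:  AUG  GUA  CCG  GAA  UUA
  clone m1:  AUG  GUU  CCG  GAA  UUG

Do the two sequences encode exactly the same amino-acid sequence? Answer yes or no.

yes

Codon 1: AUG Met / AUG Met — identical.
Codon 2: GUA Val / GUU Val — synonymous.
Codon 3: CCG Pro / CCG Pro — identical.
Codon 4: GAA Glu / GAA Glu — identical.
Codon 5: UUA Leu / UUG Leu — synonymous.
Nonsynonymous differences: 0 → same protein.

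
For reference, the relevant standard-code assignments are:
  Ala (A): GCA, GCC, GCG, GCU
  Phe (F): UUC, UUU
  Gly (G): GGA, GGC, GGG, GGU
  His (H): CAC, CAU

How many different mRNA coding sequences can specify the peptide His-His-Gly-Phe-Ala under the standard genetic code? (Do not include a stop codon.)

His: 2 codons.
His: 2 codons.
Gly: 4 codons.
Phe: 2 codons.
Ala: 4 codons.
2 × 2 × 4 × 2 × 4 = 128.

128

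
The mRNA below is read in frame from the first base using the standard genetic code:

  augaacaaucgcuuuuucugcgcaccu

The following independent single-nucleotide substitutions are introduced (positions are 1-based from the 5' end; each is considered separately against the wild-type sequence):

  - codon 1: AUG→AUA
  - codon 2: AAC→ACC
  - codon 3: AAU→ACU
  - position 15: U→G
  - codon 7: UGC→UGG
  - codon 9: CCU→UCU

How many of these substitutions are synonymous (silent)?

0

Codon 1: AUG (Met) → AUA (Ile) — missense.
Codon 2: AAC (Asn) → ACC (Thr) — missense.
Codon 3: AAU (Asn) → ACU (Thr) — missense.
Codon 5: UUU (Phe) → UUG (Leu) — missense.
Codon 7: UGC (Cys) → UGG (Trp) — missense.
Codon 9: CCU (Pro) → UCU (Ser) — missense.
Synonymous: 0 of 6.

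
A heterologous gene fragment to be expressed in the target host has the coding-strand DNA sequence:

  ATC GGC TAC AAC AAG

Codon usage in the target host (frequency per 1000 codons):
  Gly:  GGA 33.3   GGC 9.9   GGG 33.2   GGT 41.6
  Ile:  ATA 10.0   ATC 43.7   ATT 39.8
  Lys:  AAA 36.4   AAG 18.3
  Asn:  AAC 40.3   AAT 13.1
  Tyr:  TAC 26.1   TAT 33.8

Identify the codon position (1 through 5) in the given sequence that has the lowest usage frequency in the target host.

2

Codon 1 ATC (Ile): 43.7 per 1000.
Codon 2 GGC (Gly): 9.9 per 1000.
Codon 3 TAC (Tyr): 26.1 per 1000.
Codon 4 AAC (Asn): 40.3 per 1000.
Codon 5 AAG (Lys): 18.3 per 1000.
Lowest frequency is 9.9 at codon 2.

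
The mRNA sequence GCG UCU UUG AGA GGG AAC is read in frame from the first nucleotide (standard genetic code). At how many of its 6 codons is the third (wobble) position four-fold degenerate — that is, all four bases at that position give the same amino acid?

3

Codon 1 GCG (Ala): third position 4-fold.
Codon 2 UCU (Ser): third position 4-fold.
Codon 3 UUG (Leu): third position 2-fold.
Codon 4 AGA (Arg): third position 2-fold.
Codon 5 GGG (Gly): third position 4-fold.
Codon 6 AAC (Asn): third position 2-fold.
Four-fold degenerate third positions: 3.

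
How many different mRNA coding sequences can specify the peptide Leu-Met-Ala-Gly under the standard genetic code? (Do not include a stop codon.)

96

Leu: 6 codons.
Met: 1 codon.
Ala: 4 codons.
Gly: 4 codons.
6 × 1 × 4 × 4 = 96.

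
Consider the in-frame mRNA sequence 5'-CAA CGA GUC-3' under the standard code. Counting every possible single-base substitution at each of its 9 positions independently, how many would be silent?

Codon 1 (CAA, Gln): 1 synonymous substitution.
Codon 2 (CGA, Arg): 4 synonymous substitutions.
Codon 3 (GUC, Val): 3 synonymous substitutions.
Total: 1 + 4 + 3 = 8.

8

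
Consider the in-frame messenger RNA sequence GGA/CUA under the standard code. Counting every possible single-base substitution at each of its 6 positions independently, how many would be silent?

7

Codon 1 (GGA, Gly): 3 synonymous substitutions.
Codon 2 (CUA, Leu): 4 synonymous substitutions.
Total: 3 + 4 = 7.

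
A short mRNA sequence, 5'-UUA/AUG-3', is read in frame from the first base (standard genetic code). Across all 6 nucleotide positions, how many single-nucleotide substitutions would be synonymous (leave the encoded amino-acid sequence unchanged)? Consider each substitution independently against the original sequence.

2

Codon 1 (UUA, Leu): 2 synonymous substitutions.
Codon 2 (AUG, Met): 0 synonymous substitutions.
Total: 2 + 0 = 2.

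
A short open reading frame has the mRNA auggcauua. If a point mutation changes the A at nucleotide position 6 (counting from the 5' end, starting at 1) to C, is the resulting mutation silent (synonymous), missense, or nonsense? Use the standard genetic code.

Position 6 falls in codon 2: GCA → Ala.
After the substitution the codon is GCC → Ala.
Both encode Ala, so the change is synonymous.

silent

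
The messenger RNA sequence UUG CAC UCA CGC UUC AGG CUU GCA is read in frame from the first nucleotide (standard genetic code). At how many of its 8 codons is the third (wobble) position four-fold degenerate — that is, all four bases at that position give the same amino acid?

4

Codon 1 UUG (Leu): third position 2-fold.
Codon 2 CAC (His): third position 2-fold.
Codon 3 UCA (Ser): third position 4-fold.
Codon 4 CGC (Arg): third position 4-fold.
Codon 5 UUC (Phe): third position 2-fold.
Codon 6 AGG (Arg): third position 2-fold.
Codon 7 CUU (Leu): third position 4-fold.
Codon 8 GCA (Ala): third position 4-fold.
Four-fold degenerate third positions: 4.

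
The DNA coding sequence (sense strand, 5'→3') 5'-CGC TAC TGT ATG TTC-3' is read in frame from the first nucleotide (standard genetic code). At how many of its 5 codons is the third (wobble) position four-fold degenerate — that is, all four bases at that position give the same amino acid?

Codon 1 CGC (Arg): third position 4-fold.
Codon 2 TAC (Tyr): third position 2-fold.
Codon 3 TGT (Cys): third position 2-fold.
Codon 4 ATG (Met): third position 1-fold.
Codon 5 TTC (Phe): third position 2-fold.
Four-fold degenerate third positions: 1.

1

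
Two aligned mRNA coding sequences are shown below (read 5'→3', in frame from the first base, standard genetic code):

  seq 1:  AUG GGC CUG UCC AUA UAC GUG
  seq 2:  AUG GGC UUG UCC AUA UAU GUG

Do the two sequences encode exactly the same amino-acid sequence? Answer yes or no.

yes

Codon 1: AUG Met / AUG Met — identical.
Codon 2: GGC Gly / GGC Gly — identical.
Codon 3: CUG Leu / UUG Leu — synonymous.
Codon 4: UCC Ser / UCC Ser — identical.
Codon 5: AUA Ile / AUA Ile — identical.
Codon 6: UAC Tyr / UAU Tyr — synonymous.
Codon 7: GUG Val / GUG Val — identical.
Nonsynonymous differences: 0 → same protein.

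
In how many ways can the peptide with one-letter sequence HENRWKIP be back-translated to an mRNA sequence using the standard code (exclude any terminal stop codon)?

1152

His: 2 codons.
Glu: 2 codons.
Asn: 2 codons.
Arg: 6 codons.
Trp: 1 codon.
Lys: 2 codons.
Ile: 3 codons.
Pro: 4 codons.
2 × 2 × 2 × 6 × 1 × 2 × 3 × 4 = 1152.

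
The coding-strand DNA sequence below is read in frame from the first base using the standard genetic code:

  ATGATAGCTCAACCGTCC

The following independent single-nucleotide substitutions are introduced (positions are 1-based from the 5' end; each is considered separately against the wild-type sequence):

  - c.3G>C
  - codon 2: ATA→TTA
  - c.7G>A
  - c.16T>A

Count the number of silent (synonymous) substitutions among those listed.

Codon 1: ATG (Met) → ATC (Ile) — missense.
Codon 2: ATA (Ile) → TTA (Leu) — missense.
Codon 3: GCT (Ala) → ACT (Thr) — missense.
Codon 6: TCC (Ser) → ACC (Thr) — missense.
Synonymous: 0 of 4.

0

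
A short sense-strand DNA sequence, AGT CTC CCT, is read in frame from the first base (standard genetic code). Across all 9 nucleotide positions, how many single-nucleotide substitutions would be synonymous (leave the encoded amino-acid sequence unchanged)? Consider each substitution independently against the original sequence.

7

Codon 1 (AGT, Ser): 1 synonymous substitution.
Codon 2 (CTC, Leu): 3 synonymous substitutions.
Codon 3 (CCT, Pro): 3 synonymous substitutions.
Total: 1 + 3 + 3 = 7.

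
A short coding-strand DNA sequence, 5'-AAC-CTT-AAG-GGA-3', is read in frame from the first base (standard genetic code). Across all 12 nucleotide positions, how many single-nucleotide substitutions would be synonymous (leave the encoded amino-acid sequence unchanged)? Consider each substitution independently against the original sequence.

8

Codon 1 (AAC, Asn): 1 synonymous substitution.
Codon 2 (CTT, Leu): 3 synonymous substitutions.
Codon 3 (AAG, Lys): 1 synonymous substitution.
Codon 4 (GGA, Gly): 3 synonymous substitutions.
Total: 1 + 3 + 1 + 3 = 8.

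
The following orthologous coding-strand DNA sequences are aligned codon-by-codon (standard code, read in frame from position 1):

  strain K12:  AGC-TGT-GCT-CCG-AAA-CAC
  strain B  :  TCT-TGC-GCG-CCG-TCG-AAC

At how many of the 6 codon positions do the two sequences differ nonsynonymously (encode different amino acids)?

Codon 1: AGC Ser / TCT Ser — synonymous.
Codon 2: TGT Cys / TGC Cys — synonymous.
Codon 3: GCT Ala / GCG Ala — synonymous.
Codon 4: CCG Pro / CCG Pro — identical.
Codon 5: AAA Lys / TCG Ser — nonsynonymous.
Codon 6: CAC His / AAC Asn — nonsynonymous.
Nonsynonymous differences: 2.

2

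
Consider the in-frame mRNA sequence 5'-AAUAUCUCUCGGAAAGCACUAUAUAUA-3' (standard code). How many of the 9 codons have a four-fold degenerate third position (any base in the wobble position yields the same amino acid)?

Codon 1 AAU (Asn): third position 2-fold.
Codon 2 AUC (Ile): third position 3-fold.
Codon 3 UCU (Ser): third position 4-fold.
Codon 4 CGG (Arg): third position 4-fold.
Codon 5 AAA (Lys): third position 2-fold.
Codon 6 GCA (Ala): third position 4-fold.
Codon 7 CUA (Leu): third position 4-fold.
Codon 8 UAU (Tyr): third position 2-fold.
Codon 9 AUA (Ile): third position 3-fold.
Four-fold degenerate third positions: 4.

4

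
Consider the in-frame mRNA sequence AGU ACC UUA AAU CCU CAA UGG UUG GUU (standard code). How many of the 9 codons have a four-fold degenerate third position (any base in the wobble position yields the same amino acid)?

Codon 1 AGU (Ser): third position 2-fold.
Codon 2 ACC (Thr): third position 4-fold.
Codon 3 UUA (Leu): third position 2-fold.
Codon 4 AAU (Asn): third position 2-fold.
Codon 5 CCU (Pro): third position 4-fold.
Codon 6 CAA (Gln): third position 2-fold.
Codon 7 UGG (Trp): third position 1-fold.
Codon 8 UUG (Leu): third position 2-fold.
Codon 9 GUU (Val): third position 4-fold.
Four-fold degenerate third positions: 3.

3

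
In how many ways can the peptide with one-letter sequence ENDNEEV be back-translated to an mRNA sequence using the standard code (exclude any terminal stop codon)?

256

Glu: 2 codons.
Asn: 2 codons.
Asp: 2 codons.
Asn: 2 codons.
Glu: 2 codons.
Glu: 2 codons.
Val: 4 codons.
2 × 2 × 2 × 2 × 2 × 2 × 4 = 256.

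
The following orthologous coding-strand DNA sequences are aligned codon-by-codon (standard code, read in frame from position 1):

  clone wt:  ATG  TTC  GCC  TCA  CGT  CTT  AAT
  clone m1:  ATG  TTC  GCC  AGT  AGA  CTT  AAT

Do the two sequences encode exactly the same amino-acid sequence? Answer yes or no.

yes

Codon 1: ATG Met / ATG Met — identical.
Codon 2: TTC Phe / TTC Phe — identical.
Codon 3: GCC Ala / GCC Ala — identical.
Codon 4: TCA Ser / AGT Ser — synonymous.
Codon 5: CGT Arg / AGA Arg — synonymous.
Codon 6: CTT Leu / CTT Leu — identical.
Codon 7: AAT Asn / AAT Asn — identical.
Nonsynonymous differences: 0 → same protein.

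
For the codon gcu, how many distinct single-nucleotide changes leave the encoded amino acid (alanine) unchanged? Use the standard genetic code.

3

Position 1: none → 0 synonymous.
Position 2: none → 0 synonymous.
Position 3: GCC, GCA, GCG → 3 synonymous.
Total: 0 + 0 + 3 = 3.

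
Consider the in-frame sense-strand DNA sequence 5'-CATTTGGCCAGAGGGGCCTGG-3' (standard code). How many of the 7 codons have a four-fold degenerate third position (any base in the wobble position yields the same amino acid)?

3

Codon 1 CAT (His): third position 2-fold.
Codon 2 TTG (Leu): third position 2-fold.
Codon 3 GCC (Ala): third position 4-fold.
Codon 4 AGA (Arg): third position 2-fold.
Codon 5 GGG (Gly): third position 4-fold.
Codon 6 GCC (Ala): third position 4-fold.
Codon 7 TGG (Trp): third position 1-fold.
Four-fold degenerate third positions: 3.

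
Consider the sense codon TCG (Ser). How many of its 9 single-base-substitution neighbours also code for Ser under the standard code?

3

Position 1: none → 0 synonymous.
Position 2: none → 0 synonymous.
Position 3: TCT, TCC, TCA → 3 synonymous.
Total: 0 + 0 + 3 = 3.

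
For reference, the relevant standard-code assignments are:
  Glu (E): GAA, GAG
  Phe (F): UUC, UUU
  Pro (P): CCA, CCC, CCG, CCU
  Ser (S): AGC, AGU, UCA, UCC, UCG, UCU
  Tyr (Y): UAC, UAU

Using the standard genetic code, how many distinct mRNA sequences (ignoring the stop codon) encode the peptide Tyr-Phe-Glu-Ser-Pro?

192

Tyr: 2 codons.
Phe: 2 codons.
Glu: 2 codons.
Ser: 6 codons.
Pro: 4 codons.
2 × 2 × 2 × 6 × 4 = 192.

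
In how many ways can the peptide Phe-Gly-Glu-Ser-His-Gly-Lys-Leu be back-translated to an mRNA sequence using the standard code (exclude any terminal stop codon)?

9216

Phe: 2 codons.
Gly: 4 codons.
Glu: 2 codons.
Ser: 6 codons.
His: 2 codons.
Gly: 4 codons.
Lys: 2 codons.
Leu: 6 codons.
2 × 4 × 2 × 6 × 2 × 4 × 2 × 6 = 9216.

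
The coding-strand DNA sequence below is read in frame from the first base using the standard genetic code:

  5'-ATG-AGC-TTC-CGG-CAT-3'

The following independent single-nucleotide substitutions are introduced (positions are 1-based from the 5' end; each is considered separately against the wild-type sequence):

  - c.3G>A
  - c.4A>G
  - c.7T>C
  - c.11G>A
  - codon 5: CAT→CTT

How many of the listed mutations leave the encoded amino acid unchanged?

0

Codon 1: ATG (Met) → ATA (Ile) — missense.
Codon 2: AGC (Ser) → GGC (Gly) — missense.
Codon 3: TTC (Phe) → CTC (Leu) — missense.
Codon 4: CGG (Arg) → CAG (Gln) — missense.
Codon 5: CAT (His) → CTT (Leu) — missense.
Synonymous: 0 of 5.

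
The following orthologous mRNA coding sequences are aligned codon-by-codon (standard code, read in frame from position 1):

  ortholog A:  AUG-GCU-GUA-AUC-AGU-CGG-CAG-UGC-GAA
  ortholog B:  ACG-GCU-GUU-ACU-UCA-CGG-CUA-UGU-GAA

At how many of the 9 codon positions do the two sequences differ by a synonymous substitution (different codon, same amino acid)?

3

Codon 1: AUG Met / ACG Thr — nonsynonymous.
Codon 2: GCU Ala / GCU Ala — identical.
Codon 3: GUA Val / GUU Val — synonymous.
Codon 4: AUC Ile / ACU Thr — nonsynonymous.
Codon 5: AGU Ser / UCA Ser — synonymous.
Codon 6: CGG Arg / CGG Arg — identical.
Codon 7: CAG Gln / CUA Leu — nonsynonymous.
Codon 8: UGC Cys / UGU Cys — synonymous.
Codon 9: GAA Glu / GAA Glu — identical.
Synonymous differences: 3.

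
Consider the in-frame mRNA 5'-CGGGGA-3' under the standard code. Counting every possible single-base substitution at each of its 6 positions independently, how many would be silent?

Codon 1 (CGG, Arg): 4 synonymous substitutions.
Codon 2 (GGA, Gly): 3 synonymous substitutions.
Total: 4 + 3 = 7.

7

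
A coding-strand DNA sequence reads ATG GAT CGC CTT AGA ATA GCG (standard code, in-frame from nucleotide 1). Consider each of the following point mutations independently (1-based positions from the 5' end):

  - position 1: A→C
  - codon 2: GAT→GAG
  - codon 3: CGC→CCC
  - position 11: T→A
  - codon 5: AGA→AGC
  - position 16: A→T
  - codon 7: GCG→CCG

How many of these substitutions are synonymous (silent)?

Codon 1: ATG (Met) → CTG (Leu) — missense.
Codon 2: GAT (Asp) → GAG (Glu) — missense.
Codon 3: CGC (Arg) → CCC (Pro) — missense.
Codon 4: CTT (Leu) → CAT (His) — missense.
Codon 5: AGA (Arg) → AGC (Ser) — missense.
Codon 6: ATA (Ile) → TTA (Leu) — missense.
Codon 7: GCG (Ala) → CCG (Pro) — missense.
Synonymous: 0 of 7.

0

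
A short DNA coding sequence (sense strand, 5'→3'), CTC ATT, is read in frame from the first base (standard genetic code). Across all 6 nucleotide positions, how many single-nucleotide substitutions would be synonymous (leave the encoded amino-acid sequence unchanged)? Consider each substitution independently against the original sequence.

Codon 1 (CTC, Leu): 3 synonymous substitutions.
Codon 2 (ATT, Ile): 2 synonymous substitutions.
Total: 3 + 2 = 5.

5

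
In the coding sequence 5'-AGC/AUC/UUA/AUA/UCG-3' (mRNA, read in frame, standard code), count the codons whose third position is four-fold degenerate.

1

Codon 1 AGC (Ser): third position 2-fold.
Codon 2 AUC (Ile): third position 3-fold.
Codon 3 UUA (Leu): third position 2-fold.
Codon 4 AUA (Ile): third position 3-fold.
Codon 5 UCG (Ser): third position 4-fold.
Four-fold degenerate third positions: 1.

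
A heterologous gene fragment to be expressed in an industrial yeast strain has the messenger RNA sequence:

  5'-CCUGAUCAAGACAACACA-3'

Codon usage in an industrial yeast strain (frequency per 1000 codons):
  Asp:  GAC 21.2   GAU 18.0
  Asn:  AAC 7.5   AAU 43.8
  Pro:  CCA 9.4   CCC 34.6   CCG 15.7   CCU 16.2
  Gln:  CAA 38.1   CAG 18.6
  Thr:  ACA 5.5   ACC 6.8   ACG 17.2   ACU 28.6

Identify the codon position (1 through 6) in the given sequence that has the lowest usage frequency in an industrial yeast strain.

6

Codon 1 CCU (Pro): 16.2 per 1000.
Codon 2 GAU (Asp): 18.0 per 1000.
Codon 3 CAA (Gln): 38.1 per 1000.
Codon 4 GAC (Asp): 21.2 per 1000.
Codon 5 AAC (Asn): 7.5 per 1000.
Codon 6 ACA (Thr): 5.5 per 1000.
Lowest frequency is 5.5 at codon 6.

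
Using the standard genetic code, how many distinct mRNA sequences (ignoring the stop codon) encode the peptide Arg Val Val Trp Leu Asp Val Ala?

18432

Arg: 6 codons.
Val: 4 codons.
Val: 4 codons.
Trp: 1 codon.
Leu: 6 codons.
Asp: 2 codons.
Val: 4 codons.
Ala: 4 codons.
6 × 4 × 4 × 1 × 6 × 2 × 4 × 4 = 18432.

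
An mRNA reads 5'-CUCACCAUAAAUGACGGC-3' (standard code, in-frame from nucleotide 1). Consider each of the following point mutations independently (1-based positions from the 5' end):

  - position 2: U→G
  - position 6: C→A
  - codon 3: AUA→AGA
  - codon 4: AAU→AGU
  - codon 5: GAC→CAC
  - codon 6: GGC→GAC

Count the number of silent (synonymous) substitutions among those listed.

Codon 1: CUC (Leu) → CGC (Arg) — missense.
Codon 2: ACC (Thr) → ACA (Thr) — synonymous.
Codon 3: AUA (Ile) → AGA (Arg) — missense.
Codon 4: AAU (Asn) → AGU (Ser) — missense.
Codon 5: GAC (Asp) → CAC (His) — missense.
Codon 6: GGC (Gly) → GAC (Asp) — missense.
Synonymous: 1 of 6.

1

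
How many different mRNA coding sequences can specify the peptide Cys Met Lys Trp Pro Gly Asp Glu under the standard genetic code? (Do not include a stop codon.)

Cys: 2 codons.
Met: 1 codon.
Lys: 2 codons.
Trp: 1 codon.
Pro: 4 codons.
Gly: 4 codons.
Asp: 2 codons.
Glu: 2 codons.
2 × 1 × 2 × 1 × 4 × 4 × 2 × 2 = 256.

256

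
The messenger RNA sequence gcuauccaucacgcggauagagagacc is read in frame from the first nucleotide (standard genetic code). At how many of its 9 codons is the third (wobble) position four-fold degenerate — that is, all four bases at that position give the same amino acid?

3

Codon 1 GCU (Ala): third position 4-fold.
Codon 2 AUC (Ile): third position 3-fold.
Codon 3 CAU (His): third position 2-fold.
Codon 4 CAC (His): third position 2-fold.
Codon 5 GCG (Ala): third position 4-fold.
Codon 6 GAU (Asp): third position 2-fold.
Codon 7 AGA (Arg): third position 2-fold.
Codon 8 GAG (Glu): third position 2-fold.
Codon 9 ACC (Thr): third position 4-fold.
Four-fold degenerate third positions: 3.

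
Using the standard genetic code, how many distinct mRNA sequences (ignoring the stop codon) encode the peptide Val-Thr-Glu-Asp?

Val: 4 codons.
Thr: 4 codons.
Glu: 2 codons.
Asp: 2 codons.
4 × 4 × 2 × 2 = 64.

64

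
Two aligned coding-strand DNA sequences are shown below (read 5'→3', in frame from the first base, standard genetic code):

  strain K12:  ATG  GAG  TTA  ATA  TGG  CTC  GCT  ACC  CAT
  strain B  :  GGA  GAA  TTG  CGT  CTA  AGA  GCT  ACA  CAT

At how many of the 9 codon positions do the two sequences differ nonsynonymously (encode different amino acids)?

Codon 1: ATG Met / GGA Gly — nonsynonymous.
Codon 2: GAG Glu / GAA Glu — synonymous.
Codon 3: TTA Leu / TTG Leu — synonymous.
Codon 4: ATA Ile / CGT Arg — nonsynonymous.
Codon 5: TGG Trp / CTA Leu — nonsynonymous.
Codon 6: CTC Leu / AGA Arg — nonsynonymous.
Codon 7: GCT Ala / GCT Ala — identical.
Codon 8: ACC Thr / ACA Thr — synonymous.
Codon 9: CAT His / CAT His — identical.
Nonsynonymous differences: 4.

4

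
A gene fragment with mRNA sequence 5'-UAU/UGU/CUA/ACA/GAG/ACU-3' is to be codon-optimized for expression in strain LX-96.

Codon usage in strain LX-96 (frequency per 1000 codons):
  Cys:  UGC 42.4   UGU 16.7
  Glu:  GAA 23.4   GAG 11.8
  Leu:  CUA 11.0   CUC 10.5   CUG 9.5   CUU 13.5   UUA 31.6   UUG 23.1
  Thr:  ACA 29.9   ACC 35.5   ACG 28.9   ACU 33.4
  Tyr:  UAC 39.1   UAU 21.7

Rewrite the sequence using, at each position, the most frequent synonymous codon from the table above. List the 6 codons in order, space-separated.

UAC UGC UUA ACC GAA ACC

Codon 1 (Tyr): best is UAC at 39.1.
Codon 2 (Cys): best is UGC at 42.4.
Codon 3 (Leu): best is UUA at 31.6.
Codon 4 (Thr): best is ACC at 35.5.
Codon 5 (Glu): best is GAA at 23.4.
Codon 6 (Thr): best is ACC at 35.5.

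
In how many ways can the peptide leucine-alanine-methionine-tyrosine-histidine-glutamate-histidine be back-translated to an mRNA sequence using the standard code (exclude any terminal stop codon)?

Leu: 6 codons.
Ala: 4 codons.
Met: 1 codon.
Tyr: 2 codons.
His: 2 codons.
Glu: 2 codons.
His: 2 codons.
6 × 4 × 1 × 2 × 2 × 2 × 2 = 384.

384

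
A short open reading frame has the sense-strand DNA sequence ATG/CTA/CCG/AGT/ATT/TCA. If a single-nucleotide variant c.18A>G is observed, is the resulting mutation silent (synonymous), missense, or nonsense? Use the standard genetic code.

Position 18 falls in codon 6: TCA → Ser.
After the substitution the codon is TCG → Ser.
Both encode Ser, so the change is synonymous.

silent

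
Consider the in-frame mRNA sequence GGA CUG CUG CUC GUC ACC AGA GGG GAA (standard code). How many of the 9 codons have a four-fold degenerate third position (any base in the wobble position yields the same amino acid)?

7

Codon 1 GGA (Gly): third position 4-fold.
Codon 2 CUG (Leu): third position 4-fold.
Codon 3 CUG (Leu): third position 4-fold.
Codon 4 CUC (Leu): third position 4-fold.
Codon 5 GUC (Val): third position 4-fold.
Codon 6 ACC (Thr): third position 4-fold.
Codon 7 AGA (Arg): third position 2-fold.
Codon 8 GGG (Gly): third position 4-fold.
Codon 9 GAA (Glu): third position 2-fold.
Four-fold degenerate third positions: 7.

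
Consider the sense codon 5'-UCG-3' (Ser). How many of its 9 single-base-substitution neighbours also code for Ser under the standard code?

3

Position 1: none → 0 synonymous.
Position 2: none → 0 synonymous.
Position 3: UCU, UCC, UCA → 3 synonymous.
Total: 0 + 0 + 3 = 3.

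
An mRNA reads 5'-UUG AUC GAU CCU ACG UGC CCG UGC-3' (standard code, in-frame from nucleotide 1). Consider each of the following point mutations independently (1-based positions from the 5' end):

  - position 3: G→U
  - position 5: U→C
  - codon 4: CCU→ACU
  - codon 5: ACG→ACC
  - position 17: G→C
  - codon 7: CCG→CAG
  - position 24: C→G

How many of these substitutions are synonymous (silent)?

Codon 1: UUG (Leu) → UUU (Phe) — missense.
Codon 2: AUC (Ile) → ACC (Thr) — missense.
Codon 4: CCU (Pro) → ACU (Thr) — missense.
Codon 5: ACG (Thr) → ACC (Thr) — synonymous.
Codon 6: UGC (Cys) → UCC (Ser) — missense.
Codon 7: CCG (Pro) → CAG (Gln) — missense.
Codon 8: UGC (Cys) → UGG (Trp) — missense.
Synonymous: 1 of 7.

1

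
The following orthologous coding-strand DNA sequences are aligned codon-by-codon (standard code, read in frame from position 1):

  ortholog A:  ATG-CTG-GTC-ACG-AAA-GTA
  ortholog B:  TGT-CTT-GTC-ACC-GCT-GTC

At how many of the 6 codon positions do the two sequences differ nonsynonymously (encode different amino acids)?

2

Codon 1: ATG Met / TGT Cys — nonsynonymous.
Codon 2: CTG Leu / CTT Leu — synonymous.
Codon 3: GTC Val / GTC Val — identical.
Codon 4: ACG Thr / ACC Thr — synonymous.
Codon 5: AAA Lys / GCT Ala — nonsynonymous.
Codon 6: GTA Val / GTC Val — synonymous.
Nonsynonymous differences: 2.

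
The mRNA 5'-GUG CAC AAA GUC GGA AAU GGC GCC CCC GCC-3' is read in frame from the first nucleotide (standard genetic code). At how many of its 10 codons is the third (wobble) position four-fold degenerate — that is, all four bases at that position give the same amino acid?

7

Codon 1 GUG (Val): third position 4-fold.
Codon 2 CAC (His): third position 2-fold.
Codon 3 AAA (Lys): third position 2-fold.
Codon 4 GUC (Val): third position 4-fold.
Codon 5 GGA (Gly): third position 4-fold.
Codon 6 AAU (Asn): third position 2-fold.
Codon 7 GGC (Gly): third position 4-fold.
Codon 8 GCC (Ala): third position 4-fold.
Codon 9 CCC (Pro): third position 4-fold.
Codon 10 GCC (Ala): third position 4-fold.
Four-fold degenerate third positions: 7.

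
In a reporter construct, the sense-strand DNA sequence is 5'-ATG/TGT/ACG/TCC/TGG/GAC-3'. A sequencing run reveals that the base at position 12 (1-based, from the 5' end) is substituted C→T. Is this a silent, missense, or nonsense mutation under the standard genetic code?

Position 12 falls in codon 4: TCC → Ser.
After the substitution the codon is TCT → Ser.
Both encode Ser, so the change is synonymous.

silent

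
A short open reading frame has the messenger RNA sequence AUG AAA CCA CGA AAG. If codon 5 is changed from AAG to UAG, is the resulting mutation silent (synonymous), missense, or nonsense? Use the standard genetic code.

nonsense

Position 13 falls in codon 5: AAG → Lys.
After the substitution the codon is UAG → Stop.
The new codon is a stop codon, so this is a nonsense mutation.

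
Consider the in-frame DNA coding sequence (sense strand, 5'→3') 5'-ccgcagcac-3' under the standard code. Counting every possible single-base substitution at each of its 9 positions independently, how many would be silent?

Codon 1 (CCG, Pro): 3 synonymous substitutions.
Codon 2 (CAG, Gln): 1 synonymous substitution.
Codon 3 (CAC, His): 1 synonymous substitution.
Total: 3 + 1 + 1 = 5.

5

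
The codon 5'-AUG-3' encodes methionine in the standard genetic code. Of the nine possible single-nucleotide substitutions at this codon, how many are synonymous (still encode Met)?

Position 1: none → 0 synonymous.
Position 2: none → 0 synonymous.
Position 3: none → 0 synonymous.
Total: 0 + 0 + 0 = 0.

0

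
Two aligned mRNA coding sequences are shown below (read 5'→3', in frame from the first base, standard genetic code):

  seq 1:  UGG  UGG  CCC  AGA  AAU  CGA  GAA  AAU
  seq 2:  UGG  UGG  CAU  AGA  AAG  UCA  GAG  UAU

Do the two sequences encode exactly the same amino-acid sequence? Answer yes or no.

no

Codon 1: UGG Trp / UGG Trp — identical.
Codon 2: UGG Trp / UGG Trp — identical.
Codon 3: CCC Pro / CAU His — nonsynonymous.
Codon 4: AGA Arg / AGA Arg — identical.
Codon 5: AAU Asn / AAG Lys — nonsynonymous.
Codon 6: CGA Arg / UCA Ser — nonsynonymous.
Codon 7: GAA Glu / GAG Glu — synonymous.
Codon 8: AAU Asn / UAU Tyr — nonsynonymous.
Nonsynonymous differences: 4 → different protein.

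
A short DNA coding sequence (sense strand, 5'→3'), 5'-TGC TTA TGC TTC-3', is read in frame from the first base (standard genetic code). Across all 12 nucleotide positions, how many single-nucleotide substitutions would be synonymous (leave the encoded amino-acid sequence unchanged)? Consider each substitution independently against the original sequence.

5

Codon 1 (TGC, Cys): 1 synonymous substitution.
Codon 2 (TTA, Leu): 2 synonymous substitutions.
Codon 3 (TGC, Cys): 1 synonymous substitution.
Codon 4 (TTC, Phe): 1 synonymous substitution.
Total: 1 + 2 + 1 + 1 = 5.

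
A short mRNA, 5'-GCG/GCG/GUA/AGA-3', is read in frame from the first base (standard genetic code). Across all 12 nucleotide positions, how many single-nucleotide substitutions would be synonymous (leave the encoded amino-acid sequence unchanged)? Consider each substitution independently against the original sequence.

11

Codon 1 (GCG, Ala): 3 synonymous substitutions.
Codon 2 (GCG, Ala): 3 synonymous substitutions.
Codon 3 (GUA, Val): 3 synonymous substitutions.
Codon 4 (AGA, Arg): 2 synonymous substitutions.
Total: 3 + 3 + 3 + 2 = 11.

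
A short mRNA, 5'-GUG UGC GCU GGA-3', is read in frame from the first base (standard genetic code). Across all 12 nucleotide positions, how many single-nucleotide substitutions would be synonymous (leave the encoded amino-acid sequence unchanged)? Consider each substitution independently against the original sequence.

Codon 1 (GUG, Val): 3 synonymous substitutions.
Codon 2 (UGC, Cys): 1 synonymous substitution.
Codon 3 (GCU, Ala): 3 synonymous substitutions.
Codon 4 (GGA, Gly): 3 synonymous substitutions.
Total: 3 + 1 + 3 + 3 = 10.

10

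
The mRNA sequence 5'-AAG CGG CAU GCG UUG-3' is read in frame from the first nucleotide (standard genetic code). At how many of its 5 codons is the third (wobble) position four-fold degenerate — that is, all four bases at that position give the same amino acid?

Codon 1 AAG (Lys): third position 2-fold.
Codon 2 CGG (Arg): third position 4-fold.
Codon 3 CAU (His): third position 2-fold.
Codon 4 GCG (Ala): third position 4-fold.
Codon 5 UUG (Leu): third position 2-fold.
Four-fold degenerate third positions: 2.

2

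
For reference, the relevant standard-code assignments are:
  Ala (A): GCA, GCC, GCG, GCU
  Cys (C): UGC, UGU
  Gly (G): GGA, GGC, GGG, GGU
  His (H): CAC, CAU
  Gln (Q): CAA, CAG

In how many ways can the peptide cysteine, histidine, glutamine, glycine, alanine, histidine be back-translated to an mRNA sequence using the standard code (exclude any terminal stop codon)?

256

Cys: 2 codons.
His: 2 codons.
Gln: 2 codons.
Gly: 4 codons.
Ala: 4 codons.
His: 2 codons.
2 × 2 × 2 × 4 × 4 × 2 = 256.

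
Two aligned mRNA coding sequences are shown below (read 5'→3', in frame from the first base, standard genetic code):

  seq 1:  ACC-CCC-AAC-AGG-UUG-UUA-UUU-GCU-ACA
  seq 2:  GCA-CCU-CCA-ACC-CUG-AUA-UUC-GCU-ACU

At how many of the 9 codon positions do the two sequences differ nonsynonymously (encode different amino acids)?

4

Codon 1: ACC Thr / GCA Ala — nonsynonymous.
Codon 2: CCC Pro / CCU Pro — synonymous.
Codon 3: AAC Asn / CCA Pro — nonsynonymous.
Codon 4: AGG Arg / ACC Thr — nonsynonymous.
Codon 5: UUG Leu / CUG Leu — synonymous.
Codon 6: UUA Leu / AUA Ile — nonsynonymous.
Codon 7: UUU Phe / UUC Phe — synonymous.
Codon 8: GCU Ala / GCU Ala — identical.
Codon 9: ACA Thr / ACU Thr — synonymous.
Nonsynonymous differences: 4.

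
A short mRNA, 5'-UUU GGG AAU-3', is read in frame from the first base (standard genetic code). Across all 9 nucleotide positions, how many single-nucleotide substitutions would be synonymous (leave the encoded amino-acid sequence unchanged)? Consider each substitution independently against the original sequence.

Codon 1 (UUU, Phe): 1 synonymous substitution.
Codon 2 (GGG, Gly): 3 synonymous substitutions.
Codon 3 (AAU, Asn): 1 synonymous substitution.
Total: 1 + 3 + 1 = 5.

5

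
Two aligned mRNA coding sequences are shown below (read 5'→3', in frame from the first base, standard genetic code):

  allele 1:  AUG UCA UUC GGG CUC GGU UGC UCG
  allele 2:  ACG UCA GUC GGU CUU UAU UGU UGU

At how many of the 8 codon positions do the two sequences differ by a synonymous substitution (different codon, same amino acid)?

Codon 1: AUG Met / ACG Thr — nonsynonymous.
Codon 2: UCA Ser / UCA Ser — identical.
Codon 3: UUC Phe / GUC Val — nonsynonymous.
Codon 4: GGG Gly / GGU Gly — synonymous.
Codon 5: CUC Leu / CUU Leu — synonymous.
Codon 6: GGU Gly / UAU Tyr — nonsynonymous.
Codon 7: UGC Cys / UGU Cys — synonymous.
Codon 8: UCG Ser / UGU Cys — nonsynonymous.
Synonymous differences: 3.

3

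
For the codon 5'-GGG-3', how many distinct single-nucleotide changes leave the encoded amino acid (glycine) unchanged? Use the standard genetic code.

Position 1: none → 0 synonymous.
Position 2: none → 0 synonymous.
Position 3: GGU, GGC, GGA → 3 synonymous.
Total: 0 + 0 + 3 = 3.

3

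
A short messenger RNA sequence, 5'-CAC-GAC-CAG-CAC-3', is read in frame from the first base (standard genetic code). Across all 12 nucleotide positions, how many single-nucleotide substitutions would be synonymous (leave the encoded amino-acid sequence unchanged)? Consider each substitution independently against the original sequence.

Codon 1 (CAC, His): 1 synonymous substitution.
Codon 2 (GAC, Asp): 1 synonymous substitution.
Codon 3 (CAG, Gln): 1 synonymous substitution.
Codon 4 (CAC, His): 1 synonymous substitution.
Total: 1 + 1 + 1 + 1 = 4.

4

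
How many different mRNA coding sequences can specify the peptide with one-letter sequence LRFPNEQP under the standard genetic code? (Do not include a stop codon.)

Leu: 6 codons.
Arg: 6 codons.
Phe: 2 codons.
Pro: 4 codons.
Asn: 2 codons.
Glu: 2 codons.
Gln: 2 codons.
Pro: 4 codons.
6 × 6 × 2 × 4 × 2 × 2 × 2 × 4 = 9216.

9216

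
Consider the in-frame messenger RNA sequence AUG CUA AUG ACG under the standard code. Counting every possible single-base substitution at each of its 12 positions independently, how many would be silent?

7

Codon 1 (AUG, Met): 0 synonymous substitutions.
Codon 2 (CUA, Leu): 4 synonymous substitutions.
Codon 3 (AUG, Met): 0 synonymous substitutions.
Codon 4 (ACG, Thr): 3 synonymous substitutions.
Total: 0 + 4 + 0 + 3 = 7.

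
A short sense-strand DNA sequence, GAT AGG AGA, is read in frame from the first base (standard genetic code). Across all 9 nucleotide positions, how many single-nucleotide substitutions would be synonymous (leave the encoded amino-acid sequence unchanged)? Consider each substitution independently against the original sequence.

Codon 1 (GAT, Asp): 1 synonymous substitution.
Codon 2 (AGG, Arg): 2 synonymous substitutions.
Codon 3 (AGA, Arg): 2 synonymous substitutions.
Total: 1 + 2 + 2 = 5.

5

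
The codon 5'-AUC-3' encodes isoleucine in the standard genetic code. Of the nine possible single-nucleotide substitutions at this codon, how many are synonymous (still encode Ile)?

2

Position 1: none → 0 synonymous.
Position 2: none → 0 synonymous.
Position 3: AUU, AUA → 2 synonymous.
Total: 0 + 0 + 2 = 2.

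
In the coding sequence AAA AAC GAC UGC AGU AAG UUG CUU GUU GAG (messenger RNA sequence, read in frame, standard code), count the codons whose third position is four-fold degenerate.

Codon 1 AAA (Lys): third position 2-fold.
Codon 2 AAC (Asn): third position 2-fold.
Codon 3 GAC (Asp): third position 2-fold.
Codon 4 UGC (Cys): third position 2-fold.
Codon 5 AGU (Ser): third position 2-fold.
Codon 6 AAG (Lys): third position 2-fold.
Codon 7 UUG (Leu): third position 2-fold.
Codon 8 CUU (Leu): third position 4-fold.
Codon 9 GUU (Val): third position 4-fold.
Codon 10 GAG (Glu): third position 2-fold.
Four-fold degenerate third positions: 2.

2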